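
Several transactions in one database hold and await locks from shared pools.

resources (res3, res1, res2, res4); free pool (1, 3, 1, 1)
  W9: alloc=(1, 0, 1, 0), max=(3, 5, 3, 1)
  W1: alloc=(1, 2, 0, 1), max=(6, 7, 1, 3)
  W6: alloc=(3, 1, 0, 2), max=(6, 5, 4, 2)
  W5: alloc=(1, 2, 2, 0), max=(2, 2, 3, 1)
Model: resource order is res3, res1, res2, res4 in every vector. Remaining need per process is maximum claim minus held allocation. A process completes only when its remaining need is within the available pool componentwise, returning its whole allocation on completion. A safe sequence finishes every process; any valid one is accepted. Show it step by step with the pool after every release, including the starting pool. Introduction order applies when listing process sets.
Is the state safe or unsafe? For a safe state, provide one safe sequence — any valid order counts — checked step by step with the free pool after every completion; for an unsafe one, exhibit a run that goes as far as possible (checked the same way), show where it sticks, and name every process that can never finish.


SAFE. One safe sequence: W5, W9, W6, W1.
Key observation: reading the order forward, W5 is the first process whose need (1, 0, 1, 1) meets the free pool (1, 3, 1, 1) exactly on a resource it requests.
Check, step by step:
  pool = (1, 3, 1, 1)
  run W5 (needs (1, 0, 1, 1), free (1, 3, 1, 1)); after release of (1, 2, 2, 0) the pool is (2, 5, 3, 1)
  run W9 (needs (2, 5, 2, 1), free (2, 5, 3, 1)); after release of (1, 0, 1, 0) the pool is (3, 5, 4, 1)
  run W6 (needs (3, 4, 4, 0), free (3, 5, 4, 1)); after release of (3, 1, 0, 2) the pool is (6, 6, 4, 3)
  run W1 (needs (5, 5, 1, 2), free (6, 6, 4, 3)); after release of (1, 2, 0, 1) the pool is (7, 8, 4, 4)


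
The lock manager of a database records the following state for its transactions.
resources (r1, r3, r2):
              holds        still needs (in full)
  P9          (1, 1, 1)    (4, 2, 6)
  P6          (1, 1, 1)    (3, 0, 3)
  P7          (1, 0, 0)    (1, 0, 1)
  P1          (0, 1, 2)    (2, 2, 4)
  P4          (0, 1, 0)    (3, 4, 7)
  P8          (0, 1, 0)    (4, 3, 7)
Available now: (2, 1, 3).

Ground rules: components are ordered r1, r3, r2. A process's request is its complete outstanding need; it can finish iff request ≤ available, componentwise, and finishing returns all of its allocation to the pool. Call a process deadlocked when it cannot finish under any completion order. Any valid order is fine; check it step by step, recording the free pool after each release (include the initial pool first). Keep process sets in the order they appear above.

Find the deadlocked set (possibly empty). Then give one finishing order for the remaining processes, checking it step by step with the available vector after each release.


Nothing here is deadlocked.
Key observation: beginning at P7, releases accumulate fast enough that every process eventually fits.
One completion order for the rest: P7, P6, P1, P9, P8, P4. Verifying each step:
  pool = (2, 1, 3)
  run P7 (needs (1, 0, 1), free (2, 1, 3)); after release of (1, 0, 0) the pool is (3, 1, 3)
  run P6 (needs (3, 0, 3), free (3, 1, 3)); after release of (1, 1, 1) the pool is (4, 2, 4)
  run P1 (needs (2, 2, 4), free (4, 2, 4)); after release of (0, 1, 2) the pool is (4, 3, 6)
  run P9 (needs (4, 2, 6), free (4, 3, 6)); after release of (1, 1, 1) the pool is (5, 4, 7)
  run P8 (needs (4, 3, 7), free (5, 4, 7)); after release of (0, 1, 0) the pool is (5, 5, 7)
  run P4 (needs (3, 4, 7), free (5, 5, 7)); after release of (0, 1, 0) the pool is (5, 6, 7)


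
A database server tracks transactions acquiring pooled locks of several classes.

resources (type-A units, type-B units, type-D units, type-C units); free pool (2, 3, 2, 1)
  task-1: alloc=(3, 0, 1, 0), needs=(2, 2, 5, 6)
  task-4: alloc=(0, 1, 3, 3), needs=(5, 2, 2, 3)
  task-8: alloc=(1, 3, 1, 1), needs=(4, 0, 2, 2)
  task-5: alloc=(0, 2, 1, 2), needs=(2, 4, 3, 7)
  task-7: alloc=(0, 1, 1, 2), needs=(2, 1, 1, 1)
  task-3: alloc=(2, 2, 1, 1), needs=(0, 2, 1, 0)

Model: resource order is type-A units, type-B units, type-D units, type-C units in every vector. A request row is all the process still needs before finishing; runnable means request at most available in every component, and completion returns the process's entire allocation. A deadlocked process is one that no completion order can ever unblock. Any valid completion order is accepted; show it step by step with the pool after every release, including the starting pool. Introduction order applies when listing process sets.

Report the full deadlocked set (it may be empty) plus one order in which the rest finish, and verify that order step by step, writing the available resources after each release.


The deadlocked set is empty.
Key observation: no deadlock: task-3 fits now, and the freed resources carry the rest through.
One completion order for the rest: task-3, task-7, task-8, task-4, task-1, task-5. Check, step by step:
  pool = (2, 3, 2, 1)
  task-3: need (0, 2, 1, 0) fits (2, 3, 2, 1); releases (2, 2, 1, 1), pool now (4, 5, 3, 2)
  task-7: need (2, 1, 1, 1) fits (4, 5, 3, 2); releases (0, 1, 1, 2), pool now (4, 6, 4, 4)
  task-8: need (4, 0, 2, 2) fits (4, 6, 4, 4); releases (1, 3, 1, 1), pool now (5, 9, 5, 5)
  task-4: need (5, 2, 2, 3) fits (5, 9, 5, 5); releases (0, 1, 3, 3), pool now (5, 10, 8, 8)
  task-1: need (2, 2, 5, 6) fits (5, 10, 8, 8); releases (3, 0, 1, 0), pool now (8, 10, 9, 8)
  task-5: need (2, 4, 3, 7) fits (8, 10, 9, 8); releases (0, 2, 1, 2), pool now (8, 12, 10, 10)


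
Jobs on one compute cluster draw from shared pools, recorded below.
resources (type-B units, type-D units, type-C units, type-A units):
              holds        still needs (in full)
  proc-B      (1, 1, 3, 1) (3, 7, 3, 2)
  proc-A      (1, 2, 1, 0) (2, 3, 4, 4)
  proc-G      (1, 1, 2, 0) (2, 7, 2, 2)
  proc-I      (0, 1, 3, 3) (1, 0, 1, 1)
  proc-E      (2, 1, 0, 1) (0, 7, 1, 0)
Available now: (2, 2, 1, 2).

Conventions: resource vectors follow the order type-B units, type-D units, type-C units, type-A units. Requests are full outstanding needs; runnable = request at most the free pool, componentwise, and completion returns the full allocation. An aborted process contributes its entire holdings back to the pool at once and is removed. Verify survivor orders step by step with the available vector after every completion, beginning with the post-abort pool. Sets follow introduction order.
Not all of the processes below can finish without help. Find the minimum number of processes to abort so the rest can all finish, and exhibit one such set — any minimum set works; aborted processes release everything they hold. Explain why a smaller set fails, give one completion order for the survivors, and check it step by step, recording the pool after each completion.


The answer: abort proc-B and proc-E.
Key observation: the returned (3, 2, 3, 2) from proc-B and proc-E is what brings proc-G — unrunnable before, under any order — into play at step 3.
Why nothing smaller works — every single abort fails: proc-B alone leaves proc-G blocked (short on type-D units); proc-A alone leaves proc-B blocked (short on type-D units); proc-G alone leaves proc-B blocked (short on type-D units); proc-I alone leaves proc-B blocked (short on type-D units); proc-E alone leaves proc-B blocked (short on type-D units).
The survivors complete as proc-A, proc-I, proc-G. Verifying each step (starting from the post-abort pool):
  pool = (5, 4, 4, 4)
  proc-A: need (2, 3, 4, 4) fits (5, 4, 4, 4); releases (1, 2, 1, 0), pool now (6, 6, 5, 4)
  proc-I: need (1, 0, 1, 1) fits (6, 6, 5, 4); releases (0, 1, 3, 3), pool now (6, 7, 8, 7)
  proc-G: need (2, 7, 2, 2) fits (6, 7, 8, 7); releases (1, 1, 2, 0), pool now (7, 8, 10, 7)


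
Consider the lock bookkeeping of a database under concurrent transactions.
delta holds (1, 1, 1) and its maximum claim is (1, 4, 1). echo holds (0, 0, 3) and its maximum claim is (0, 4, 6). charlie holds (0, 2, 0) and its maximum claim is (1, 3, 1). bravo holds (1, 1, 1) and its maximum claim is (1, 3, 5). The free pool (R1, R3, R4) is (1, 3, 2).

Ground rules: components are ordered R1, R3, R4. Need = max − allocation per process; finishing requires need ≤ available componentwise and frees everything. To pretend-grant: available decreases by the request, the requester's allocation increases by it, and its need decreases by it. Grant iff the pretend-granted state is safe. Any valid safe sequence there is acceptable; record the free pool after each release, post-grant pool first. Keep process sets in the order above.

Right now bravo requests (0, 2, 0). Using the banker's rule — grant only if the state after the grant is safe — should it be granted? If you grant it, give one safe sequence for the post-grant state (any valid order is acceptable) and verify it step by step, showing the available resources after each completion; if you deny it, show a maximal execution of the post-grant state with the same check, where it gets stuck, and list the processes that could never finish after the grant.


GRANT. The post-grant state is safe; one safe sequence: charlie, delta, echo, bravo.
Key observation: granting shrinks the pool to (1, 1, 2), yet charlie still fits and the chain goes through.
Verifying the post-grant state step by step:
  pool = (1, 1, 2)
  charlie: need (1, 1, 1) fits (1, 1, 2); releases (0, 2, 0), pool now (1, 3, 2)
  delta: need (0, 3, 0) fits (1, 3, 2); releases (1, 1, 1), pool now (2, 4, 3)
  echo: need (0, 4, 3) fits (2, 4, 3); releases (0, 0, 3), pool now (2, 4, 6)
  bravo: need (0, 0, 4) fits (2, 4, 6); releases (1, 3, 1), pool now (3, 7, 7)


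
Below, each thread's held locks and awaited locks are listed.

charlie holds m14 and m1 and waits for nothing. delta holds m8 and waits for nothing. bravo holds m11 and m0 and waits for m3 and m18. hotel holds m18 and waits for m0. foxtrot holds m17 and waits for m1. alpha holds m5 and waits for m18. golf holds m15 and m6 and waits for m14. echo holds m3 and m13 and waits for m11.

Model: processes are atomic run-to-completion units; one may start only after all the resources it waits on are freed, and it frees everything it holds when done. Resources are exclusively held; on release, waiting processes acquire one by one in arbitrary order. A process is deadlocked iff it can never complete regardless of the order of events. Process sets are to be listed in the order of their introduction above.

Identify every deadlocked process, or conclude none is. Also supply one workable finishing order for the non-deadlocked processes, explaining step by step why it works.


Deadlocked: bravo, hotel, alpha and echo.
Key observation: the knot is the closed ring of waits bravo -> hotel -> bravo; echo is caught in further circular waits and alpha waits into the deadlock from upstream.
A valid finishing order for the others: charlie, delta, golf, foxtrot.
Verifying each step:
  charlie waits on nothing -> runs at once and releases m14 and m1
  delta waits on nothing -> runs at once and releases m8
  golf waits on m14 — all released -> runs and releases m15 and m6
  foxtrot waits on m1 — all released -> runs and releases m17


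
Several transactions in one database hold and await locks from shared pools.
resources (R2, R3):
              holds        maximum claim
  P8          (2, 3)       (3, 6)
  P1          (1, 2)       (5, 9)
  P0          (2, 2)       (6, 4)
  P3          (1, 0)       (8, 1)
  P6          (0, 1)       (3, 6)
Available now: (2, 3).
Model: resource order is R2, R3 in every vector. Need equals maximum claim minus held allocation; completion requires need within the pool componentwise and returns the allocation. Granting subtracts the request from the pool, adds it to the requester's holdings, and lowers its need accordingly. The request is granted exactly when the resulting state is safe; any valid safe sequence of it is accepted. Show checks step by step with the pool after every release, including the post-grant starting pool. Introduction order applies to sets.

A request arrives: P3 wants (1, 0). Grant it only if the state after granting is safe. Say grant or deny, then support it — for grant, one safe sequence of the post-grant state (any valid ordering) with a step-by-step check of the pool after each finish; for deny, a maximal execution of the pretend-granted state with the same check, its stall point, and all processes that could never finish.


DENY: after the grant no complete ordering would exist.
Key observation: once P8, P6 finish, the pool peaks at (3, 7) — and every remaining process still needs more R2 than that.
Pretend the grant happened; the run P8, P6 goes as far as possible. Walking it through:
  pool = (1, 3)
  P8 needs (1, 3) <= (1, 3) -> finishes; pool += (2, 3) = (3, 6)
  P6 needs (3, 5) <= (3, 6) -> finishes; pool += (0, 1) = (3, 7)
  P1 cannot run: need (4, 7) vs free (3, 7) (insufficient R2)
  P0 cannot run: need (4, 2) vs free (3, 7) (insufficient R2)
  P3 cannot run: need (6, 1) vs free (3, 7) (insufficient R2)
Processes that could never finish after the grant: P1, P0 and P3.


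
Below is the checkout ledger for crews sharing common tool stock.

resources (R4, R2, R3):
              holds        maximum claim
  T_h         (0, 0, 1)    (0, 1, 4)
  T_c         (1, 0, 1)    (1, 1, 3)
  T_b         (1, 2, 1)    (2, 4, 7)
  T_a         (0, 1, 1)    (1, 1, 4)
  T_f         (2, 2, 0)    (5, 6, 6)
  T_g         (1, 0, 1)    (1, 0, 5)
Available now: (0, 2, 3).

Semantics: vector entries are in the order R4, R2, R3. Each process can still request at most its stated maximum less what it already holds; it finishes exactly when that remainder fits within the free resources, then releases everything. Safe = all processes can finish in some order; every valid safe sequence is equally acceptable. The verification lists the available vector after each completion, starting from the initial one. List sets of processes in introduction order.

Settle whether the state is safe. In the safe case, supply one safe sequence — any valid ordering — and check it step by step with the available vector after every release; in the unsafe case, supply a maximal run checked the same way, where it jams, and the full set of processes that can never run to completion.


SAFE — a valid safe sequence is T_c, T_g, T_a, T_b, T_h, T_f.
Key observation: the order's first zero-slack moment is T_g ((0, 0, 4) needed, (1, 2, 4) free — a requested resource with nothing to spare).
Step-by-step check:
  pool = (0, 2, 3)
  run T_c (needs (0, 1, 2), free (0, 2, 3)); after release of (1, 0, 1) the pool is (1, 2, 4)
  run T_g (needs (0, 0, 4), free (1, 2, 4)); after release of (1, 0, 1) the pool is (2, 2, 5)
  run T_a (needs (1, 0, 3), free (2, 2, 5)); after release of (0, 1, 1) the pool is (2, 3, 6)
  run T_b (needs (1, 2, 6), free (2, 3, 6)); after release of (1, 2, 1) the pool is (3, 5, 7)
  run T_h (needs (0, 1, 3), free (3, 5, 7)); after release of (0, 0, 1) the pool is (3, 5, 8)
  run T_f (needs (3, 4, 6), free (3, 5, 8)); after release of (2, 2, 0) the pool is (5, 7, 8)


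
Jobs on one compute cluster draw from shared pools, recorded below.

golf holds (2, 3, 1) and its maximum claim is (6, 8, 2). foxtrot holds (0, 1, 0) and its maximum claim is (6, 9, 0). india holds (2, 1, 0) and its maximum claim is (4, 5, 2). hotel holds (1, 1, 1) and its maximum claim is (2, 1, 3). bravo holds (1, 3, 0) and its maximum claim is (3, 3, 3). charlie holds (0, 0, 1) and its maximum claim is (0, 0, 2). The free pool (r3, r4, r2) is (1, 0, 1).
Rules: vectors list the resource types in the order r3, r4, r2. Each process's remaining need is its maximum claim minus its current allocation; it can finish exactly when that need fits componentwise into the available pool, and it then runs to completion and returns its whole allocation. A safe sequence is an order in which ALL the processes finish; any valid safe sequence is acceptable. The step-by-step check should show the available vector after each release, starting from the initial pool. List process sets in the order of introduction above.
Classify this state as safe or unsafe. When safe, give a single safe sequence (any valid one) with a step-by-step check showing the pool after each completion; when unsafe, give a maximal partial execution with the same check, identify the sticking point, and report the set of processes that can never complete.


The state is SAFE; one workable sequence: charlie, hotel, bravo, india, golf, foxtrot.
Key observation: charlie is the earliest step where a requested resource binds exactly: need (0, 0, 1), pool (1, 0, 1) at its turn.
Walking it through:
  pool = (1, 0, 1)
  run charlie (needs (0, 0, 1), free (1, 0, 1)); after release of (0, 0, 1) the pool is (1, 0, 2)
  run hotel (needs (1, 0, 2), free (1, 0, 2)); after release of (1, 1, 1) the pool is (2, 1, 3)
  run bravo (needs (2, 0, 3), free (2, 1, 3)); after release of (1, 3, 0) the pool is (3, 4, 3)
  run india (needs (2, 4, 2), free (3, 4, 3)); after release of (2, 1, 0) the pool is (5, 5, 3)
  run golf (needs (4, 5, 1), free (5, 5, 3)); after release of (2, 3, 1) the pool is (7, 8, 4)
  run foxtrot (needs (6, 8, 0), free (7, 8, 4)); after release of (0, 1, 0) the pool is (7, 9, 4)


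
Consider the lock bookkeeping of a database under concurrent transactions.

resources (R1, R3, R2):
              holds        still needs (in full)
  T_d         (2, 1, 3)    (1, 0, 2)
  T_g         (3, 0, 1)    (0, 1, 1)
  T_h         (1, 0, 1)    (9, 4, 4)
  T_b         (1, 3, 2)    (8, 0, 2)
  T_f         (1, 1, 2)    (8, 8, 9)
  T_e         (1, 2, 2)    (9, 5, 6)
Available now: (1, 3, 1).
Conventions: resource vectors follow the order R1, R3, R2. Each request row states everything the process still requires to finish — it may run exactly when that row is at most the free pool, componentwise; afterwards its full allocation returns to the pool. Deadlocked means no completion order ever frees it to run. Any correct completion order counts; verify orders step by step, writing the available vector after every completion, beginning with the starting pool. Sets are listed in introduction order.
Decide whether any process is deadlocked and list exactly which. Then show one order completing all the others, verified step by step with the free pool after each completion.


The deadlocked set is T_h, T_b, T_f and T_e.
Key observation: once T_g, T_d finish, the pool peaks at (6, 4, 5) — and every remaining process still needs more R1 than that.
One completion order for the rest: T_g, T_d. Check, step by step:
  pool = (1, 3, 1)
  T_g needs (0, 1, 1) <= (1, 3, 1) -> finishes; pool += (3, 0, 1) = (4, 3, 2)
  T_d needs (1, 0, 2) <= (4, 3, 2) -> finishes; pool += (2, 1, 3) = (6, 4, 5)
None of the blocked processes ever fits:
  T_h cannot run: need (9, 4, 4) vs free (6, 4, 5) (insufficient R1)
  T_b cannot run: need (8, 0, 2) vs free (6, 4, 5) (insufficient R1)
  T_f cannot run: need (8, 8, 9) vs free (6, 4, 5) (insufficient R1, R3 and R2)
  T_e cannot run: need (9, 5, 6) vs free (6, 4, 5) (insufficient R1, R3 and R2)


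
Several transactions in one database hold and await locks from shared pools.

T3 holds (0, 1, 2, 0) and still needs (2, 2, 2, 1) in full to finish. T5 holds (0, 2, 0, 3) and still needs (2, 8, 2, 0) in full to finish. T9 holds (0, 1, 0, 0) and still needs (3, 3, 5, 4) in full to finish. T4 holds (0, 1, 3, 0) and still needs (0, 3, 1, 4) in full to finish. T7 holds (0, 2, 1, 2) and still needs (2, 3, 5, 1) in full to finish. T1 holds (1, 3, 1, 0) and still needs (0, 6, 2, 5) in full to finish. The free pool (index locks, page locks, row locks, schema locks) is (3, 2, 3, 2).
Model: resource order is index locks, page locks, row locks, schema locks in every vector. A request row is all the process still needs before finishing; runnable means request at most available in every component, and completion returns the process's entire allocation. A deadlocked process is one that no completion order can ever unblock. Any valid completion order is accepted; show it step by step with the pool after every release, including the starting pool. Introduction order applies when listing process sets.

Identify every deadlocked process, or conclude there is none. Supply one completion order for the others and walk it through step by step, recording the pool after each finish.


Deadlocked set: T5 and T1.
Key observation: after T3, T7, T9, T4 the pool peaks at (3, 7, 9, 4), and each blocked process is short somewhere: T5 on page locks; T1 on schema locks.
One completion order for the rest: T3, T7, T9, T4. Walking it through:
  pool = (3, 2, 3, 2)
  T3: need (2, 2, 2, 1) fits (3, 2, 3, 2); releases (0, 1, 2, 0), pool now (3, 3, 5, 2)
  T7: need (2, 3, 5, 1) fits (3, 3, 5, 2); releases (0, 2, 1, 2), pool now (3, 5, 6, 4)
  T9: need (3, 3, 5, 4) fits (3, 5, 6, 4); releases (0, 1, 0, 0), pool now (3, 6, 6, 4)
  T4: need (0, 3, 1, 4) fits (3, 6, 6, 4); releases (0, 1, 3, 0), pool now (3, 7, 9, 4)
The stuck group stays short no matter what:
  blocked: T5 wants (2, 8, 2, 0), pool (3, 7, 9, 4) — not enough page locks
  blocked: T1 wants (0, 6, 2, 5), pool (3, 7, 9, 4) — not enough schema locks


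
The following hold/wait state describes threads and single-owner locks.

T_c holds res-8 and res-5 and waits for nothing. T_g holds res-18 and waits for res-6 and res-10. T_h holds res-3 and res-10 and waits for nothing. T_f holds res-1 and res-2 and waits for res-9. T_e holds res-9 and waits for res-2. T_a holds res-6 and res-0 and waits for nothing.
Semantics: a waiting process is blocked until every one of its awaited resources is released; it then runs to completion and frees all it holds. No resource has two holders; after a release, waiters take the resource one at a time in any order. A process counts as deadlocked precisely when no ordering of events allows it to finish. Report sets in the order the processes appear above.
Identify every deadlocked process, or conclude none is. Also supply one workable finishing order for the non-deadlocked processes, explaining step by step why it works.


Deadlocked: T_f and T_e.
Key observation: the cycle T_f -> T_e -> T_f can never break — each member waits on the next; no other process is dragged down with it.
One completion order for the rest: T_h, T_c, T_a, T_g.
Check, step by step:
  run T_h (it waits on nothing); releases res-3 and res-10
  run T_c (it waits on nothing); releases res-8 and res-5
  run T_a (it waits on nothing); releases res-6 and res-0
  run T_g (all its waits — res-6 and res-10 — are resolved); releases res-18


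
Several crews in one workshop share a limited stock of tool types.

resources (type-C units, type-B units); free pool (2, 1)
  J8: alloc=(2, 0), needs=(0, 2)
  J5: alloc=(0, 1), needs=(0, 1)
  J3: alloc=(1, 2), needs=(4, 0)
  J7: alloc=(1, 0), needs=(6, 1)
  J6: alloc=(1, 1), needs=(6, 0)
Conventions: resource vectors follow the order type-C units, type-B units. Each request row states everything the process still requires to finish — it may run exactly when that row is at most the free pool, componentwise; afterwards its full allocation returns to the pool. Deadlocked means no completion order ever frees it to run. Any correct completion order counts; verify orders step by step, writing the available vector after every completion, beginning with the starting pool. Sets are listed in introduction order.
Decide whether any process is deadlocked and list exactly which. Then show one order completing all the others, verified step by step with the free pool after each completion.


The deadlocked set is J7 and J6.
Key observation: no order helps: past J5, J8, J3, the free pool tops out at (5, 4), below what each blocked process needs in type-C units.
One completion order for the rest: J5, J8, J3. Check, step by step:
  pool = (2, 1)
  J5: need (0, 1) fits (2, 1); releases (0, 1), pool now (2, 2)
  J8: need (0, 2) fits (2, 2); releases (2, 0), pool now (4, 2)
  J3: need (4, 0) fits (4, 2); releases (1, 2), pool now (5, 4)
None of the blocked processes ever fits:
  blocked: J7 wants (6, 1), pool (5, 4) — not enough type-C units
  blocked: J6 wants (6, 0), pool (5, 4) — not enough type-C units


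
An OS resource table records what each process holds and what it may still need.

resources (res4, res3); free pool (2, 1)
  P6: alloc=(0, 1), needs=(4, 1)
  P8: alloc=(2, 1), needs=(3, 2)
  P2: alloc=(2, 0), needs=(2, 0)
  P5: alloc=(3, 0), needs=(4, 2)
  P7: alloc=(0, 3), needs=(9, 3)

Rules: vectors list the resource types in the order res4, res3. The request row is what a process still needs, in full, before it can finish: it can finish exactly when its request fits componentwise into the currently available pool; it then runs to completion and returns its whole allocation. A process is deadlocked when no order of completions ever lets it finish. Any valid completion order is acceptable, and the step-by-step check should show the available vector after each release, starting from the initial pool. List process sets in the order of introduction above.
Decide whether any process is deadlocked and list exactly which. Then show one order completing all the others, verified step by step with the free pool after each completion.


The deadlocked set is empty.
Key observation: P2 can run right away; the returned allocation unlocks the remaining processes in turn.
One completion order for the rest: P2, P6, P5, P8, P7. Check, step by step:
  pool = (2, 1)
  P2: need (2, 0) fits (2, 1); releases (2, 0), pool now (4, 1)
  P6: need (4, 1) fits (4, 1); releases (0, 1), pool now (4, 2)
  P5: need (4, 2) fits (4, 2); releases (3, 0), pool now (7, 2)
  P8: need (3, 2) fits (7, 2); releases (2, 1), pool now (9, 3)
  P7: need (9, 3) fits (9, 3); releases (0, 3), pool now (9, 6)


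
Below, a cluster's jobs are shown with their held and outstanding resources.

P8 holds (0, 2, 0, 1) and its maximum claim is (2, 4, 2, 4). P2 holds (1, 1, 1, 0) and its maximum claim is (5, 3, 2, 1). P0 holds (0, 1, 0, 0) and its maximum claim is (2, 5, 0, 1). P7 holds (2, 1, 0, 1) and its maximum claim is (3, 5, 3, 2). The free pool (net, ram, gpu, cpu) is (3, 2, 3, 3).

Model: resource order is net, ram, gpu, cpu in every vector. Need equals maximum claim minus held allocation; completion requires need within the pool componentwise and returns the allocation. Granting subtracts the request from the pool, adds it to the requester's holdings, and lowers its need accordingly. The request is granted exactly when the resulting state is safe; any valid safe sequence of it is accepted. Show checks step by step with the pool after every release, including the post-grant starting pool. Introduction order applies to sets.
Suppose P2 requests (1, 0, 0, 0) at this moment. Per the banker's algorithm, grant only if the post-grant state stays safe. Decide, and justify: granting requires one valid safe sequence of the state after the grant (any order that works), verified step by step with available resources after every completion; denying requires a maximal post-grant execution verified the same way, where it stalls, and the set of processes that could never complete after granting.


GRANT — the state after the grant stays safe, e.g. via P8, P7, P2, P0.
Key observation: the transfer keeps a workable pool ((2, 2, 3, 3)); P8 starts the safe sequence.
Verifying the post-grant state step by step:
  pool = (2, 2, 3, 3)
  P8: need (2, 2, 2, 3) fits (2, 2, 3, 3); releases (0, 2, 0, 1), pool now (2, 4, 3, 4)
  P7: need (1, 4, 3, 1) fits (2, 4, 3, 4); releases (2, 1, 0, 1), pool now (4, 5, 3, 5)
  P2: need (3, 2, 1, 1) fits (4, 5, 3, 5); releases (2, 1, 1, 0), pool now (6, 6, 4, 5)
  P0: need (2, 4, 0, 1) fits (6, 6, 4, 5); releases (0, 1, 0, 0), pool now (6, 7, 4, 5)


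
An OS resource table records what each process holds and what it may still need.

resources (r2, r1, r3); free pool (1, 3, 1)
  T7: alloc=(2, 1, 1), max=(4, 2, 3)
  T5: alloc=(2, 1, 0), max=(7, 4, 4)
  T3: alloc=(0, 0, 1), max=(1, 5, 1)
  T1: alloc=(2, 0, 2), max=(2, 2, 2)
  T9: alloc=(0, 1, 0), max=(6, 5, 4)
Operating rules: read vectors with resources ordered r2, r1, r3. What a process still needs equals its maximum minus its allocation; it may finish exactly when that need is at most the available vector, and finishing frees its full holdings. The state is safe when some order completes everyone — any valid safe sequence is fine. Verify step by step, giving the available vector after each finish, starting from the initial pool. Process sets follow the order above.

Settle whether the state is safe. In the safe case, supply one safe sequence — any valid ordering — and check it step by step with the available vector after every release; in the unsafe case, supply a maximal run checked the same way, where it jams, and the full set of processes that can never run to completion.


The state is SAFE; one workable sequence: T1, T7, T5, T3, T9.
Key observation: the order's first zero-slack moment is T5 ((5, 3, 4) needed, (5, 4, 4) free — a requested resource with nothing to spare).
Step-by-step check:
  pool = (1, 3, 1)
  T1 needs (0, 2, 0) <= (1, 3, 1) -> finishes; pool += (2, 0, 2) = (3, 3, 3)
  T7 needs (2, 1, 2) <= (3, 3, 3) -> finishes; pool += (2, 1, 1) = (5, 4, 4)
  T5 needs (5, 3, 4) <= (5, 4, 4) -> finishes; pool += (2, 1, 0) = (7, 5, 4)
  T3 needs (1, 5, 0) <= (7, 5, 4) -> finishes; pool += (0, 0, 1) = (7, 5, 5)
  T9 needs (6, 4, 4) <= (7, 5, 5) -> finishes; pool += (0, 1, 0) = (7, 6, 5)


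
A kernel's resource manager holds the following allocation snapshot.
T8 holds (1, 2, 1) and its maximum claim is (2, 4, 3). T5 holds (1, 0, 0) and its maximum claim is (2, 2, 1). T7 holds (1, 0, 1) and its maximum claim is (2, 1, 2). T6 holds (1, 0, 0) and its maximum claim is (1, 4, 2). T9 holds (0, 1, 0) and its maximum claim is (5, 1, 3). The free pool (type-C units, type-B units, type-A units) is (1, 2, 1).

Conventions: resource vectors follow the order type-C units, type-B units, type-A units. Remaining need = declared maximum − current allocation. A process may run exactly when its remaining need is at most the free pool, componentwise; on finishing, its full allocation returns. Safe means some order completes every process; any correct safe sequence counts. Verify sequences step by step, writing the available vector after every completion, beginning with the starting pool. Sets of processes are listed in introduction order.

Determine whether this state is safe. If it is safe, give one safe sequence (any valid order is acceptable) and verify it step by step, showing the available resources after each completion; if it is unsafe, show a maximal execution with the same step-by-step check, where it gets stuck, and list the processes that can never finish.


SAFE. One safe sequence: T5, T7, T8, T6, T9.
Key observation: reading the order forward, T5 is the first process whose need (1, 2, 1) meets the free pool (1, 2, 1) exactly on a resource it requests.
Check, step by step:
  pool = (1, 2, 1)
  run T5 (needs (1, 2, 1), free (1, 2, 1)); after release of (1, 0, 0) the pool is (2, 2, 1)
  run T7 (needs (1, 1, 1), free (2, 2, 1)); after release of (1, 0, 1) the pool is (3, 2, 2)
  run T8 (needs (1, 2, 2), free (3, 2, 2)); after release of (1, 2, 1) the pool is (4, 4, 3)
  run T6 (needs (0, 4, 2), free (4, 4, 3)); after release of (1, 0, 0) the pool is (5, 4, 3)
  run T9 (needs (5, 0, 3), free (5, 4, 3)); after release of (0, 1, 0) the pool is (5, 5, 3)


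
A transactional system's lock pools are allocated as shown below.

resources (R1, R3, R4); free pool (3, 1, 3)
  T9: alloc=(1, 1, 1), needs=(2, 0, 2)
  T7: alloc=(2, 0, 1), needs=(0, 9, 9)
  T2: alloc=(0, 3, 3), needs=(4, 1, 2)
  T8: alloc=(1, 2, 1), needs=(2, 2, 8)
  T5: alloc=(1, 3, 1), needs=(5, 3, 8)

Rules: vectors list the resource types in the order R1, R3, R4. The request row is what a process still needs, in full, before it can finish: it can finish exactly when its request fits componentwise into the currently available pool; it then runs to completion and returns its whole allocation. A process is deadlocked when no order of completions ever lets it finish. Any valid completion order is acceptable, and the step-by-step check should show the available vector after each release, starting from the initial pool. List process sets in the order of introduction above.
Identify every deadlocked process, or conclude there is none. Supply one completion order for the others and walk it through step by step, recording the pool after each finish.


The deadlocked set is T7, T8 and T5.
Key observation: R4 is the bottleneck — with T9, T2 done the pool holds (4, 5, 7), short of every remaining need.
One completion order for the rest: T9, T2. Step-by-step check:
  pool = (3, 1, 3)
  T9 needs (2, 0, 2) <= (3, 1, 3) -> finishes; pool += (1, 1, 1) = (4, 2, 4)
  T2 needs (4, 1, 2) <= (4, 2, 4) -> finishes; pool += (0, 3, 3) = (4, 5, 7)
None of the blocked processes ever fits:
  T7 cannot run: need (0, 9, 9) vs free (4, 5, 7) (insufficient R3 and R4)
  T8 cannot run: need (2, 2, 8) vs free (4, 5, 7) (insufficient R4)
  T5 cannot run: need (5, 3, 8) vs free (4, 5, 7) (insufficient R1 and R4)


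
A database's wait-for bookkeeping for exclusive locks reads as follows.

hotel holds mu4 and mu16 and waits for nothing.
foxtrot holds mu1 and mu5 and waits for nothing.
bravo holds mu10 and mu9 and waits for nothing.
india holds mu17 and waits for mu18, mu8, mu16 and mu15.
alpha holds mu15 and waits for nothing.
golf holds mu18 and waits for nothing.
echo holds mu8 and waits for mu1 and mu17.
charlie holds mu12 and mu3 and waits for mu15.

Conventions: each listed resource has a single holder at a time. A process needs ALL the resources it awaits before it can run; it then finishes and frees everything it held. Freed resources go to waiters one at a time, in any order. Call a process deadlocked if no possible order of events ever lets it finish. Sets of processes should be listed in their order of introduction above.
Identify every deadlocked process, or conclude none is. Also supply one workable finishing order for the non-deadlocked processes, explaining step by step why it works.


Deadlocked: india and echo.
Key observation: the waits loop around india -> echo -> india with no way out; no other process is dragged down with it.
A valid finishing order for the others: foxtrot, hotel, bravo, alpha, golf, charlie.
Verifying each step:
  run foxtrot (it waits on nothing); releases mu1 and mu5
  run hotel (it waits on nothing); releases mu4 and mu16
  run bravo (it waits on nothing); releases mu10 and mu9
  run alpha (it waits on nothing); releases mu15
  run golf (it waits on nothing); releases mu18
  charlie waits on mu15 — all released -> runs and releases mu12 and mu3


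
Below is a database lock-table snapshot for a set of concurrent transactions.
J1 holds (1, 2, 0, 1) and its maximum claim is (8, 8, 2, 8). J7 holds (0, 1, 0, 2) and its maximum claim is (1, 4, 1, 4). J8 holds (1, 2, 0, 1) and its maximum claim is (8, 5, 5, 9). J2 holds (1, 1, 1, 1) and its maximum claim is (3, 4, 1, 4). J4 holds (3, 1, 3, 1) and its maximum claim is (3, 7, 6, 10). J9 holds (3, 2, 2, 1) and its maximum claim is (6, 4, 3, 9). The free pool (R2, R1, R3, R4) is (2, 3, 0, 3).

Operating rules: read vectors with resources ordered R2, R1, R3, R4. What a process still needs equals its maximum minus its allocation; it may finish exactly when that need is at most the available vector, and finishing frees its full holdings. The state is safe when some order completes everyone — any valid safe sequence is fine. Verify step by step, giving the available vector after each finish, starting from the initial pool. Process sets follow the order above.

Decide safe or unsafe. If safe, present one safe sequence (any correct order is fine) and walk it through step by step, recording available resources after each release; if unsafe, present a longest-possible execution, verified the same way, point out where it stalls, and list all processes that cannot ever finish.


The state is UNSAFE.
Key observation: after J2, J7 complete, (3, 5, 1, 6) is the best the pool ever gets, yet each leftover process wants more R4.
Going as far as possible: J2, J7; after that, nothing fits. Walking it through:
  pool = (2, 3, 0, 3)
  run J2 (needs (2, 3, 0, 3), free (2, 3, 0, 3)); after release of (1, 1, 1, 1) the pool is (3, 4, 1, 4)
  run J7 (needs (1, 3, 1, 2), free (3, 4, 1, 4)); after release of (0, 1, 0, 2) the pool is (3, 5, 1, 6)
  blocked: J1 wants (7, 6, 2, 7), pool (3, 5, 1, 6) — not enough R2, R1, R3 and R4
  blocked: J8 wants (7, 3, 5, 8), pool (3, 5, 1, 6) — not enough R2, R3 and R4
  blocked: J4 wants (0, 6, 3, 9), pool (3, 5, 1, 6) — not enough R1, R3 and R4
  blocked: J9 wants (3, 2, 1, 8), pool (3, 5, 1, 6) — not enough R4
Processes that can never finish: J1, J8, J4 and J9.


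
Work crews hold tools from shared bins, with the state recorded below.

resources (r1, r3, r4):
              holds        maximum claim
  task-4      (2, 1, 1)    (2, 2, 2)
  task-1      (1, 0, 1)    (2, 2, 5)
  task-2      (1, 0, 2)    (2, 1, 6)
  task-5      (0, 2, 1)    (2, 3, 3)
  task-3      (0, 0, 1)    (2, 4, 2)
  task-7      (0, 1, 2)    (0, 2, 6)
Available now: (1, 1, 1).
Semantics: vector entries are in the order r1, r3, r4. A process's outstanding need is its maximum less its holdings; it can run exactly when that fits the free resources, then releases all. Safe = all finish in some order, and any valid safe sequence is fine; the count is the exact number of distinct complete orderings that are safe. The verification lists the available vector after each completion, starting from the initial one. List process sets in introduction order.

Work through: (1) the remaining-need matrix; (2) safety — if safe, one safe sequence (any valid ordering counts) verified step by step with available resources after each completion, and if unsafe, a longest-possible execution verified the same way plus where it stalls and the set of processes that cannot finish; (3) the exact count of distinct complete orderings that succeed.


(1) Need matrix, components ordered r1, r3, r4:
  task-4: (0, 1, 1)
  task-1: (1, 2, 4)
  task-2: (1, 1, 4)
  task-5: (2, 1, 2)
  task-3: (2, 4, 1)
  task-7: (0, 1, 4)
(2) The state is SAFE; one workable sequence: task-4, task-5, task-3, task-7, task-1, task-2.
Key observation: the first exact fit in this order is task-4 — it needs (0, 1, 1) with (1, 1, 1) free, meeting a requested resource to the last unit.
Step-by-step check:
  pool = (1, 1, 1)
  task-4 needs (0, 1, 1) <= (1, 1, 1) -> finishes; pool += (2, 1, 1) = (3, 2, 2)
  task-5 needs (2, 1, 2) <= (3, 2, 2) -> finishes; pool += (0, 2, 1) = (3, 4, 3)
  task-3 needs (2, 4, 1) <= (3, 4, 3) -> finishes; pool += (0, 0, 1) = (3, 4, 4)
  task-7 needs (0, 1, 4) <= (3, 4, 4) -> finishes; pool += (0, 1, 2) = (3, 5, 6)
  task-1 needs (1, 2, 4) <= (3, 5, 6) -> finishes; pool += (1, 0, 1) = (4, 5, 7)
  task-2 needs (1, 1, 4) <= (4, 5, 7) -> finishes; pool += (1, 0, 2) = (5, 5, 9)
(3) Exactly 6 of the possible complete orderings are safe sequences.


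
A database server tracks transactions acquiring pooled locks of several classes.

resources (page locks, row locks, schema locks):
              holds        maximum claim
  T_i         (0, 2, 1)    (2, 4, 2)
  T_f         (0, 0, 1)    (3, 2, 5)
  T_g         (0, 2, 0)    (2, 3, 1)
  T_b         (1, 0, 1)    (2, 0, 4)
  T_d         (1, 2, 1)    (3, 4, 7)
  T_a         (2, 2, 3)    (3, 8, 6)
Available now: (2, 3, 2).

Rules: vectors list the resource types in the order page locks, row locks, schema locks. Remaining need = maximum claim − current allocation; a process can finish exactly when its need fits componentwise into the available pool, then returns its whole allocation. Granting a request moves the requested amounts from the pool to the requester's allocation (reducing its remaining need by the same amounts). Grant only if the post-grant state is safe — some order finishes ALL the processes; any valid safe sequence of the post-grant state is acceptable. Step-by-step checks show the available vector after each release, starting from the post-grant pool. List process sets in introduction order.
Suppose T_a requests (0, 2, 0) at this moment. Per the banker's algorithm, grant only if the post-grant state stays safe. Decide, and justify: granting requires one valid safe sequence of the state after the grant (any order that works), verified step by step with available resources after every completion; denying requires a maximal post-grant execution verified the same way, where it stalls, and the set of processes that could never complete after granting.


GRANT — the state after the grant stays safe, e.g. via T_g, T_i, T_a, T_d, T_f, T_b.
Key observation: with (2, 1, 2) left after the transfer, T_g can run at once — the state stays safe.
Step-by-step check of the post-grant state:
  pool = (2, 1, 2)
  run T_g (needs (2, 1, 1), free (2, 1, 2)); after release of (0, 2, 0) the pool is (2, 3, 2)
  run T_i (needs (2, 2, 1), free (2, 3, 2)); after release of (0, 2, 1) the pool is (2, 5, 3)
  run T_a (needs (1, 4, 3), free (2, 5, 3)); after release of (2, 4, 3) the pool is (4, 9, 6)
  run T_d (needs (2, 2, 6), free (4, 9, 6)); after release of (1, 2, 1) the pool is (5, 11, 7)
  run T_f (needs (3, 2, 4), free (5, 11, 7)); after release of (0, 0, 1) the pool is (5, 11, 8)
  run T_b (needs (1, 0, 3), free (5, 11, 8)); after release of (1, 0, 1) the pool is (6, 11, 9)
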